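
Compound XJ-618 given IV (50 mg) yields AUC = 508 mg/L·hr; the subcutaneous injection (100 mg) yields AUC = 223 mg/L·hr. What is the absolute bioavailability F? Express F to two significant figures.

F = (AUC_ev / D_ev) / (AUC_iv / D_iv)
  = (223/100) / (508/50)
  = 2.23 / 10.16 = 0.2195

F = 0.22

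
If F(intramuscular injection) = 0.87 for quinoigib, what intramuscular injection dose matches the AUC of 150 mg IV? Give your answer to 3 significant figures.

For equal systemic exposure: F × D_ev = D_iv
D_ev = D_iv / F = 150 / 0.87 = 172.414 mg

D_intramuscular = 172 mg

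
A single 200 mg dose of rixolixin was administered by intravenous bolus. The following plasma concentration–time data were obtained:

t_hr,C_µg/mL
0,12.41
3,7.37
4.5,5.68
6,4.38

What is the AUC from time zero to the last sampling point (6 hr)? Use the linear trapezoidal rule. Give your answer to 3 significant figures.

Trapezoidal AUC_0→6:
  [0→3]: (12.41+7.37)/2 × 3 = 29.67
  [3→4.5]: (7.37+5.68)/2 × 1.5 = 9.7875
  [4.5→6]: (5.68+4.38)/2 × 1.5 = 7.545
  Sum = 47.0025 µg/mL·hr

AUC = 47.0 µg/mL·hr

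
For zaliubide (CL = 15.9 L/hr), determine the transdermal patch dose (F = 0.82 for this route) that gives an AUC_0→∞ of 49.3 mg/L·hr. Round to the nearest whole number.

Dose = CL × AUC_0→∞ / F
     = 15.9 × 49.3 / 0.82 = 955.939 mg

Dose = 956 mg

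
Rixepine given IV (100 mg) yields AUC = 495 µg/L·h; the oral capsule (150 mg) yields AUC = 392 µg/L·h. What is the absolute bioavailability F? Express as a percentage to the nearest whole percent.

F = 53%

F = (AUC_ev / D_ev) / (AUC_iv / D_iv)
  = (392/150) / (495/100)
  = 2.61333 / 4.95 = 0.5279
  = 52.79%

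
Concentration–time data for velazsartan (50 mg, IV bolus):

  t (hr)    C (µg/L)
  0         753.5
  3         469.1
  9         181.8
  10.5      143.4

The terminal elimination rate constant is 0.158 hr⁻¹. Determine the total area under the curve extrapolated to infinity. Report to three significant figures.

AUC = 4940 µg/L·hr

Trapezoidal AUC_0→10.5:
  [0→3]: (753.5+469.1)/2 × 3 = 1833.9
  [3→9]: (469.1+181.8)/2 × 6 = 1952.7
  [9→10.5]: (181.8+143.4)/2 × 1.5 = 243.9
  Sum = 4030.5 µg/L·hr
Extrapolated tail: C_last / k_e = 143.4 / 0.158 = 907.595
AUC_0→∞ = 4030.5 + 907.595 = 4938.095 µg/L·hr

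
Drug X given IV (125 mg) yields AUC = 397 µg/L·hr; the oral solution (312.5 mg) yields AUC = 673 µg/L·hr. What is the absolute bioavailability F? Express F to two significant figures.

F = 0.68

F = (AUC_ev / D_ev) / (AUC_iv / D_iv)
  = (673/312.5) / (397/125)
  = 2.1536 / 3.176 = 0.6781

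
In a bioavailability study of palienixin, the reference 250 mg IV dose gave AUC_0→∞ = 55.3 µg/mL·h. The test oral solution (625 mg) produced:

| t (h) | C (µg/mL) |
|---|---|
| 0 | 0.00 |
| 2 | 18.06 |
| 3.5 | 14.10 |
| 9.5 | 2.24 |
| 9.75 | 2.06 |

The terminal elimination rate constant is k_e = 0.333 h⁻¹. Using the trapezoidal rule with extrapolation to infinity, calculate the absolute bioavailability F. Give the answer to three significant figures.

F = 0.708

Trapezoidal AUC_0→9.75 (oral solution):
  [0→2]: (0.00+18.06)/2 × 2 = 18.06
  [2→3.5]: (18.06+14.10)/2 × 1.5 = 24.12
  [3.5→9.5]: (14.10+2.24)/2 × 6 = 49.02
  [9.5→9.75]: (2.24+2.06)/2 × 0.25 = 0.5375
  Sum = 91.7375 µg/mL·h
Tail: C_last/k_e = 2.06/0.333 = 6.186
AUC_0→∞ (oral solution) = 91.7375 + 6.186 = 97.9235 µg/mL·h
F = (AUC_ev/D_ev)/(AUC_iv/D_iv) = (97.9235/625)/(55.3/250) = 0.1566776/0.2212 = 0.7083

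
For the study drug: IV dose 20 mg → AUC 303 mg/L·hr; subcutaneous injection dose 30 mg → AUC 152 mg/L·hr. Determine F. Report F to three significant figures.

F = (AUC_ev / D_ev) / (AUC_iv / D_iv)
  = (152/30) / (303/20)
  = 5.06667 / 15.15 = 0.3344

F = 0.334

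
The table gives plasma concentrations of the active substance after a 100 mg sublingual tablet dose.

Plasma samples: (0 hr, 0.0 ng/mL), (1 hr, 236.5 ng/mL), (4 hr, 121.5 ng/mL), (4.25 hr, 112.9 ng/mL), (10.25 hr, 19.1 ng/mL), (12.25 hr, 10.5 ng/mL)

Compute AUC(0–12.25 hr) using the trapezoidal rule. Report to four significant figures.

AUC = 1110 ng/mL·hr

Trapezoidal AUC_0→12.25:
  [0→1]: (0.0+236.5)/2 × 1 = 118.25
  [1→4]: (236.5+121.5)/2 × 3 = 537.0
  [4→4.25]: (121.5+112.9)/2 × 0.25 = 29.3
  [4.25→10.25]: (112.9+19.1)/2 × 6 = 396.0
  [10.25→12.25]: (19.1+10.5)/2 × 2 = 29.6
  Sum = 1110.15 ng/mL·hr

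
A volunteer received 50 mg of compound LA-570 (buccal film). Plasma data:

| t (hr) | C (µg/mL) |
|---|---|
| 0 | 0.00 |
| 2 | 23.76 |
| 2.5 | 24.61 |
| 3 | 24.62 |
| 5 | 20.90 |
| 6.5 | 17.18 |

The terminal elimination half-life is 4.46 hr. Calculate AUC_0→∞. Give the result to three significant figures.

Trapezoidal AUC_0→6.5:
  [0→2]: (0.00+23.76)/2 × 2 = 23.76
  [2→2.5]: (23.76+24.61)/2 × 0.5 = 12.0925
  [2.5→3]: (24.61+24.62)/2 × 0.5 = 12.3075
  [3→5]: (24.62+20.90)/2 × 2 = 45.52
  [5→6.5]: (20.90+17.18)/2 × 1.5 = 28.56
  Sum = 122.24 µg/mL·hr
k_e = ln2 / t½ = 0.693147 / 4.46 = 0.1554 hr^-1
Extrapolated tail: C_last / k_e = 17.18 / 0.1554 = 110.553
AUC_0→∞ = 122.24 + 110.553 = 232.793 µg/mL·hr

AUC = 233 µg/mL·hr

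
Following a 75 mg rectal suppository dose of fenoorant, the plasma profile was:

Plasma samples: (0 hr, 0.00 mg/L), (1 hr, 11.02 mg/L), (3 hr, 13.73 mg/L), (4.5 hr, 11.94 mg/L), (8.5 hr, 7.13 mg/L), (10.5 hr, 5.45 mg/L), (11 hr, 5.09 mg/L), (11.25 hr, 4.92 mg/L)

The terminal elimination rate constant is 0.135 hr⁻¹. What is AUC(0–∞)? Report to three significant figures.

AUC = 141 mg/L·hr

Trapezoidal AUC_0→11.25:
  [0→1]: (0.00+11.02)/2 × 1 = 5.51
  [1→3]: (11.02+13.73)/2 × 2 = 24.75
  [3→4.5]: (13.73+11.94)/2 × 1.5 = 19.2525
  [4.5→8.5]: (11.94+7.13)/2 × 4 = 38.14
  [8.5→10.5]: (7.13+5.45)/2 × 2 = 12.58
  [10.5→11]: (5.45+5.09)/2 × 0.5 = 2.635
  [11→11.25]: (5.09+4.92)/2 × 0.25 = 1.25125
  Sum = 104.11875 mg/L·hr
Extrapolated tail: C_last / k_e = 4.92 / 0.135 = 36.444
AUC_0→∞ = 104.11875 + 36.444 = 140.56275 mg/L·hr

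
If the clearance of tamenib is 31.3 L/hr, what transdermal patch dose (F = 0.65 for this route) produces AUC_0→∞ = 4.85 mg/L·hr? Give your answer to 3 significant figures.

Dose = CL × AUC_0→∞ / F
     = 31.3 × 4.85 / 0.65 = 233.546 mg

Dose = 234 mg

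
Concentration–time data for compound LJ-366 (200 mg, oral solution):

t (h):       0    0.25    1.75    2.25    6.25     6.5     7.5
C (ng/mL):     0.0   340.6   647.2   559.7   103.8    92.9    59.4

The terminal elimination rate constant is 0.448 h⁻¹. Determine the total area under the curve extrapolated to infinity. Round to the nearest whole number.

AUC = 2645 ng/mL·h

Trapezoidal AUC_0→7.5:
  [0→0.25]: (0.0+340.6)/2 × 0.25 = 42.575
  [0.25→1.75]: (340.6+647.2)/2 × 1.5 = 740.85
  [1.75→2.25]: (647.2+559.7)/2 × 0.5 = 301.725
  [2.25→6.25]: (559.7+103.8)/2 × 4 = 1327.0
  [6.25→6.5]: (103.8+92.9)/2 × 0.25 = 24.5875
  [6.5→7.5]: (92.9+59.4)/2 × 1 = 76.15
  Sum = 2512.8875 ng/mL·h
Extrapolated tail: C_last / k_e = 59.4 / 0.448 = 132.589
AUC_0→∞ = 2512.8875 + 132.589 = 2645.4765 ng/mL·h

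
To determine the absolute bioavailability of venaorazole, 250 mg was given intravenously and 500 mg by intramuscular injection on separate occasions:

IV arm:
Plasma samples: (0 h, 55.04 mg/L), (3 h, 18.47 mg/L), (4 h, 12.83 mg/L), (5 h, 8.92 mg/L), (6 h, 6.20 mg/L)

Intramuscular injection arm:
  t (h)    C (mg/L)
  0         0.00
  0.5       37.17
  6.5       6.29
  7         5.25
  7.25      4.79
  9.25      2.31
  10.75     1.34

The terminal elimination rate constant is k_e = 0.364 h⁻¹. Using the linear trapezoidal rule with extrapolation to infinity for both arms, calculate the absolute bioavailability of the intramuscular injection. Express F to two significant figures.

F = 0.49

Trapezoidal AUC_0→6 (IV):
  [0→3]: (55.04+18.47)/2 × 3 = 110.265
  [3→4]: (18.47+12.83)/2 × 1 = 15.65
  [4→5]: (12.83+8.92)/2 × 1 = 10.875
  [5→6]: (8.92+6.20)/2 × 1 = 7.56
  Sum = 144.35 mg/L·h
IV tail: 6.20/0.364 = 17.033; AUC_iv,0→∞ = 144.35 + 17.033 = 161.383 mg/L·h
Trapezoidal AUC_0→10.75 (intramuscular injection):
  [0→0.5]: (0.00+37.17)/2 × 0.5 = 9.2925
  [0.5→6.5]: (37.17+6.29)/2 × 6 = 130.38
  [6.5→7]: (6.29+5.25)/2 × 0.5 = 2.885
  [7→7.25]: (5.25+4.79)/2 × 0.25 = 1.255
  [7.25→9.25]: (4.79+2.31)/2 × 2 = 7.1
  [9.25→10.75]: (2.31+1.34)/2 × 1.5 = 2.7375
  Sum = 153.65 mg/L·h
intramuscular injection tail: 1.34/0.364 = 3.681; AUC_ev,0→∞ = 153.65 + 3.681 = 157.331 mg/L·h
F = (AUC_ev/D_ev)/(AUC_iv/D_iv) = (157.331/500)/(161.383/250) = 0.314662/0.645532 = 0.4874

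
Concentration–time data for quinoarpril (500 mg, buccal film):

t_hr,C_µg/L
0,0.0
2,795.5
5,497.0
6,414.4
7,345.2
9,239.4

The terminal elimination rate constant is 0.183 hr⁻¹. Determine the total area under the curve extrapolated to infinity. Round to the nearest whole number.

Trapezoidal AUC_0→9:
  [0→2]: (0.0+795.5)/2 × 2 = 795.5
  [2→5]: (795.5+497.0)/2 × 3 = 1938.75
  [5→6]: (497.0+414.4)/2 × 1 = 455.7
  [6→7]: (414.4+345.2)/2 × 1 = 379.8
  [7→9]: (345.2+239.4)/2 × 2 = 584.6
  Sum = 4154.35 µg/L·hr
Extrapolated tail: C_last / k_e = 239.4 / 0.183 = 1308.197
AUC_0→∞ = 4154.35 + 1308.197 = 5462.547 µg/L·hr

AUC = 5463 µg/L·hr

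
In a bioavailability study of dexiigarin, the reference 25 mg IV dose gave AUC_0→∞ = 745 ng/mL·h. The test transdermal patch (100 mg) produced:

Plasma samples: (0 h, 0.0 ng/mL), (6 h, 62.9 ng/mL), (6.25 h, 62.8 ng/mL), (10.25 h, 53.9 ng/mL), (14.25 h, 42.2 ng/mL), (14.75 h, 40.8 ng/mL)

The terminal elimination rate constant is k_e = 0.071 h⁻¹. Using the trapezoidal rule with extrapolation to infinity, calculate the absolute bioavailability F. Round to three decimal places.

Trapezoidal AUC_0→14.75 (transdermal patch):
  [0→6]: (0.0+62.9)/2 × 6 = 188.7
  [6→6.25]: (62.9+62.8)/2 × 0.25 = 15.7125
  [6.25→10.25]: (62.8+53.9)/2 × 4 = 233.4
  [10.25→14.25]: (53.9+42.2)/2 × 4 = 192.2
  [14.25→14.75]: (42.2+40.8)/2 × 0.5 = 20.75
  Sum = 650.7625 ng/mL·h
Tail: C_last/k_e = 40.8/0.071 = 574.648
AUC_0→∞ (transdermal patch) = 650.7625 + 574.648 = 1225.4105 ng/mL·h
F = (AUC_ev/D_ev)/(AUC_iv/D_iv) = (1225.4105/100)/(745/25) = 12.254105/29.8 = 0.4112

F = 0.411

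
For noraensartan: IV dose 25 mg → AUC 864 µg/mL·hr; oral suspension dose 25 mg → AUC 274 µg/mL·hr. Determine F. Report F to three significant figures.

F = (AUC_ev / D_ev) / (AUC_iv / D_iv)
  = (274/25) / (864/25)
  = 10.96 / 34.56 = 0.3171

F = 0.317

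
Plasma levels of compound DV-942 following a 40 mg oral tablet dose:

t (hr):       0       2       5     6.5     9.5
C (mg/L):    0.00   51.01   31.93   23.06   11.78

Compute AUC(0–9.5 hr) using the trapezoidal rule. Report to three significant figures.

Trapezoidal AUC_0→9.5:
  [0→2]: (0.00+51.01)/2 × 2 = 51.01
  [2→5]: (51.01+31.93)/2 × 3 = 124.41
  [5→6.5]: (31.93+23.06)/2 × 1.5 = 41.2425
  [6.5→9.5]: (23.06+11.78)/2 × 3 = 52.26
  Sum = 268.9225 mg/L·hr

AUC = 269 mg/L·hr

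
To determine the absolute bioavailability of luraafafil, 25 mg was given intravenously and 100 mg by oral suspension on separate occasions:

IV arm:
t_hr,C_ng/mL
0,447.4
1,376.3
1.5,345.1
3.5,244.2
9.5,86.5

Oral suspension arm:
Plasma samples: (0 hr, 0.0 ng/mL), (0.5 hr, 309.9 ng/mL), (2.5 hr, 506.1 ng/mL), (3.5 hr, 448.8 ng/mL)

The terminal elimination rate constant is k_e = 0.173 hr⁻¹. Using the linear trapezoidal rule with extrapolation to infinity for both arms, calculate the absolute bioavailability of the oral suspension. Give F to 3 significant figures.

Trapezoidal AUC_0→9.5 (IV):
  [0→1]: (447.4+376.3)/2 × 1 = 411.85
  [1→1.5]: (376.3+345.1)/2 × 0.5 = 180.35
  [1.5→3.5]: (345.1+244.2)/2 × 2 = 589.3
  [3.5→9.5]: (244.2+86.5)/2 × 6 = 992.1
  Sum = 2173.6 ng/mL·hr
IV tail: 86.5/0.173 = 500.000; AUC_iv,0→∞ = 2173.6 + 500.000 = 2673.6 ng/mL·hr
Trapezoidal AUC_0→3.5 (oral suspension):
  [0→0.5]: (0.0+309.9)/2 × 0.5 = 77.475
  [0.5→2.5]: (309.9+506.1)/2 × 2 = 816.0
  [2.5→3.5]: (506.1+448.8)/2 × 1 = 477.45
  Sum = 1370.925 ng/mL·hr
oral suspension tail: 448.8/0.173 = 2594.220; AUC_ev,0→∞ = 1370.925 + 2594.220 = 3965.145 ng/mL·hr
F = (AUC_ev/D_ev)/(AUC_iv/D_iv) = (3965.145/100)/(2673.6/25) = 39.65145/106.944 = 0.3708

F = 0.371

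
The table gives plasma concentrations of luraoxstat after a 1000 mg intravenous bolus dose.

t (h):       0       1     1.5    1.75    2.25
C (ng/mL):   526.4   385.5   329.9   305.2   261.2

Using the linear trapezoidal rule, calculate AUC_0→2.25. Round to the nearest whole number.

Trapezoidal AUC_0→2.25:
  [0→1]: (526.4+385.5)/2 × 1 = 455.95
  [1→1.5]: (385.5+329.9)/2 × 0.5 = 178.85
  [1.5→1.75]: (329.9+305.2)/2 × 0.25 = 79.3875
  [1.75→2.25]: (305.2+261.2)/2 × 0.5 = 141.6
  Sum = 855.7875 ng/mL·h

AUC = 856 ng/mL·h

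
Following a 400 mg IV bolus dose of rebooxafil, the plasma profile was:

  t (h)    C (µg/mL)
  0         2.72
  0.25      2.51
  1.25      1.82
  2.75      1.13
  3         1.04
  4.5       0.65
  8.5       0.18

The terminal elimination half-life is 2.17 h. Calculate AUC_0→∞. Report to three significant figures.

Trapezoidal AUC_0→8.5:
  [0→0.25]: (2.72+2.51)/2 × 0.25 = 0.65375
  [0.25→1.25]: (2.51+1.82)/2 × 1 = 2.165
  [1.25→2.75]: (1.82+1.13)/2 × 1.5 = 2.2125
  [2.75→3]: (1.13+1.04)/2 × 0.25 = 0.27125
  [3→4.5]: (1.04+0.65)/2 × 1.5 = 1.2675
  [4.5→8.5]: (0.65+0.18)/2 × 4 = 1.66
  Sum = 8.23 µg/mL·h
k_e = ln2 / t½ = 0.693147 / 2.17 = 0.3194 h^-1
Extrapolated tail: C_last / k_e = 0.18 / 0.3194 = 0.564
AUC_0→∞ = 8.23 + 0.564 = 8.794 µg/mL·h

AUC = 8.79 µg/mL·h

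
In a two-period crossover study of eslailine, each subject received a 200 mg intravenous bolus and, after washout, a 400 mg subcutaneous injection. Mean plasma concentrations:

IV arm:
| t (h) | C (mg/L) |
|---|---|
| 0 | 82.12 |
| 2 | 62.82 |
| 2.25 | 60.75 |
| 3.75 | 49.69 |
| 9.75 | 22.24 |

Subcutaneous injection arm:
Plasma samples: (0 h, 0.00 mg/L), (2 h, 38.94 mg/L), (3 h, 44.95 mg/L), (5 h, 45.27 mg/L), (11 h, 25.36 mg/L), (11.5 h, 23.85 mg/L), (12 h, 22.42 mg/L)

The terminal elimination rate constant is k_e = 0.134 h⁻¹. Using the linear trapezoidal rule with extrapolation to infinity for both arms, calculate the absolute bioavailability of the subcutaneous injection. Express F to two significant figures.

F = 0.46

Trapezoidal AUC_0→9.75 (IV):
  [0→2]: (82.12+62.82)/2 × 2 = 144.94
  [2→2.25]: (62.82+60.75)/2 × 0.25 = 15.44625
  [2.25→3.75]: (60.75+49.69)/2 × 1.5 = 82.83
  [3.75→9.75]: (49.69+22.24)/2 × 6 = 215.79
  Sum = 459.00625 mg/L·h
IV tail: 22.24/0.134 = 165.970; AUC_iv,0→∞ = 459.00625 + 165.970 = 624.97625 mg/L·h
Trapezoidal AUC_0→12 (subcutaneous injection):
  [0→2]: (0.00+38.94)/2 × 2 = 38.94
  [2→3]: (38.94+44.95)/2 × 1 = 41.945
  [3→5]: (44.95+45.27)/2 × 2 = 90.22
  [5→11]: (45.27+25.36)/2 × 6 = 211.89
  [11→11.5]: (25.36+23.85)/2 × 0.5 = 12.3025
  [11.5→12]: (23.85+22.42)/2 × 0.5 = 11.5675
  Sum = 406.865 mg/L·h
subcutaneous injection tail: 22.42/0.134 = 167.313; AUC_ev,0→∞ = 406.865 + 167.313 = 574.178 mg/L·h
F = (AUC_ev/D_ev)/(AUC_iv/D_iv) = (574.178/400)/(624.97625/200) = 1.435445/3.12488 = 0.4594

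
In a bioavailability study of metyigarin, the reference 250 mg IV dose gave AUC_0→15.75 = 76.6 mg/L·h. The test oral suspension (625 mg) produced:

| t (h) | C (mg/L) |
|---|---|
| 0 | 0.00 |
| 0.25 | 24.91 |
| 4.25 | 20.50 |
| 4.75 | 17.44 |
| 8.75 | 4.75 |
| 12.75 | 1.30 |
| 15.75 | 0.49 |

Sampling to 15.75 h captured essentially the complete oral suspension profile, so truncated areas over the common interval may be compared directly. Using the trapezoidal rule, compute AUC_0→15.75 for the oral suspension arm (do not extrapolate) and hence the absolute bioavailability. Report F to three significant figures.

F = 0.849

Trapezoidal AUC_0→15.75 (oral suspension):
  [0→0.25]: (0.00+24.91)/2 × 0.25 = 3.11375
  [0.25→4.25]: (24.91+20.50)/2 × 4 = 90.82
  [4.25→4.75]: (20.50+17.44)/2 × 0.5 = 9.485
  [4.75→8.75]: (17.44+4.75)/2 × 4 = 44.38
  [8.75→12.75]: (4.75+1.30)/2 × 4 = 12.1
  [12.75→15.75]: (1.30+0.49)/2 × 3 = 2.685
  Sum = 162.58375 mg/L·h
F = (AUC_ev/D_ev)/(AUC_iv/D_iv) = (162.58375/625)/(76.6/250) = 0.260134/0.3064 = 0.8490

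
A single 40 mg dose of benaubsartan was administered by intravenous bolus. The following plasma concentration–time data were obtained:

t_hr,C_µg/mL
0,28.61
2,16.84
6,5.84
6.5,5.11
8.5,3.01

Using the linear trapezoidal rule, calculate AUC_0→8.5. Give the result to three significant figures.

AUC = 102 µg/mL·hr

Trapezoidal AUC_0→8.5:
  [0→2]: (28.61+16.84)/2 × 2 = 45.45
  [2→6]: (16.84+5.84)/2 × 4 = 45.36
  [6→6.5]: (5.84+5.11)/2 × 0.5 = 2.7375
  [6.5→8.5]: (5.11+3.01)/2 × 2 = 8.12
  Sum = 101.6675 µg/mL·hr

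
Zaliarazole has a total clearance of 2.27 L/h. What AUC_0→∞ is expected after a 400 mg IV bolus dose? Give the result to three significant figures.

AUC_0→∞ = Dose_iv / CL
        = 400 / 2.27 = 176.211 mg/L·h

AUC = 176 mg/L·h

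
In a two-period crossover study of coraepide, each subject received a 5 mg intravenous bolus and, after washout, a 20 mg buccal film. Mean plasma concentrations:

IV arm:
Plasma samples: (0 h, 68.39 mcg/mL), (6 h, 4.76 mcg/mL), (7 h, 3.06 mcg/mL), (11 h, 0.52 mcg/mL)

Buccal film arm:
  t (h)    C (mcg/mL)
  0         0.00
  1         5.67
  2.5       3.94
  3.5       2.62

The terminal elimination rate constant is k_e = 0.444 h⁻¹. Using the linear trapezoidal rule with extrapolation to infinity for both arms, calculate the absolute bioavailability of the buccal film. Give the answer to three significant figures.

F = 0.0207

Trapezoidal AUC_0→11 (IV):
  [0→6]: (68.39+4.76)/2 × 6 = 219.45
  [6→7]: (4.76+3.06)/2 × 1 = 3.91
  [7→11]: (3.06+0.52)/2 × 4 = 7.16
  Sum = 230.52 mcg/mL·h
IV tail: 0.52/0.444 = 1.171; AUC_iv,0→∞ = 230.52 + 1.171 = 231.691 mcg/mL·h
Trapezoidal AUC_0→3.5 (buccal film):
  [0→1]: (0.00+5.67)/2 × 1 = 2.835
  [1→2.5]: (5.67+3.94)/2 × 1.5 = 7.2075
  [2.5→3.5]: (3.94+2.62)/2 × 1 = 3.28
  Sum = 13.3225 mcg/mL·h
buccal film tail: 2.62/0.444 = 5.901; AUC_ev,0→∞ = 13.3225 + 5.901 = 19.2235 mcg/mL·h
F = (AUC_ev/D_ev)/(AUC_iv/D_iv) = (19.2235/20)/(231.691/5) = 0.961175/46.3382 = 0.0207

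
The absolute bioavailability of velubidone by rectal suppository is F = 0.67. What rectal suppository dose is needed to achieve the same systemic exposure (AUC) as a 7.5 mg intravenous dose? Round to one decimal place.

D_rectal = 11.2 mg

For equal systemic exposure: F × D_ev = D_iv
D_ev = D_iv / F = 7.5 / 0.67 = 11.194 mg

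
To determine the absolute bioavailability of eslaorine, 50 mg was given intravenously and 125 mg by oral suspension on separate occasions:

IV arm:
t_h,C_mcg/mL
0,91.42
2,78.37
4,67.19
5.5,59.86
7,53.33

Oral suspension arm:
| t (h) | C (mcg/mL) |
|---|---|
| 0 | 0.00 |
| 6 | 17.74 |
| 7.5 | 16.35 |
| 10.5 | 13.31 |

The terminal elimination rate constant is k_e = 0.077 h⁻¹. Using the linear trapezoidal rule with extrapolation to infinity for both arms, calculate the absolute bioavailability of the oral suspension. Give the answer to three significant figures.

Trapezoidal AUC_0→7 (IV):
  [0→2]: (91.42+78.37)/2 × 2 = 169.79
  [2→4]: (78.37+67.19)/2 × 2 = 145.56
  [4→5.5]: (67.19+59.86)/2 × 1.5 = 95.2875
  [5.5→7]: (59.86+53.33)/2 × 1.5 = 84.8925
  Sum = 495.53 mcg/mL·h
IV tail: 53.33/0.077 = 692.597; AUC_iv,0→∞ = 495.53 + 692.597 = 1188.127 mcg/mL·h
Trapezoidal AUC_0→10.5 (oral suspension):
  [0→6]: (0.00+17.74)/2 × 6 = 53.22
  [6→7.5]: (17.74+16.35)/2 × 1.5 = 25.5675
  [7.5→10.5]: (16.35+13.31)/2 × 3 = 44.49
  Sum = 123.2775 mcg/mL·h
oral suspension tail: 13.31/0.077 = 172.857; AUC_ev,0→∞ = 123.2775 + 172.857 = 296.1345 mcg/mL·h
F = (AUC_ev/D_ev)/(AUC_iv/D_iv) = (296.1345/125)/(1188.127/50) = 2.369076/23.76254 = 0.0997

F = 0.0997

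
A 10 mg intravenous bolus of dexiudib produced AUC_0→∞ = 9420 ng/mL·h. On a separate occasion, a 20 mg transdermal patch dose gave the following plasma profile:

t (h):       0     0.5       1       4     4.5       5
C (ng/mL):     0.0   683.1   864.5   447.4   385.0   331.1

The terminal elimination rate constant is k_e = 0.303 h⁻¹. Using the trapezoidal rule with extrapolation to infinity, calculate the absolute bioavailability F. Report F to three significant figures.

Trapezoidal AUC_0→5 (transdermal patch):
  [0→0.5]: (0.0+683.1)/2 × 0.5 = 170.775
  [0.5→1]: (683.1+864.5)/2 × 0.5 = 386.9
  [1→4]: (864.5+447.4)/2 × 3 = 1967.85
  [4→4.5]: (447.4+385.0)/2 × 0.5 = 208.1
  [4.5→5]: (385.0+331.1)/2 × 0.5 = 179.025
  Sum = 2912.65 ng/mL·h
Tail: C_last/k_e = 331.1/0.303 = 1092.739
AUC_0→∞ (transdermal patch) = 2912.65 + 1092.739 = 4005.389 ng/mL·h
F = (AUC_ev/D_ev)/(AUC_iv/D_iv) = (4005.389/20)/(9420/10) = 200.26945/942 = 0.2126

F = 0.213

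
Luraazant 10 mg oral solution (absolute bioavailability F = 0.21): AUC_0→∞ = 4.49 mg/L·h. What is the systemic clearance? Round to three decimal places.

CL = 0.468 L/h

CL = F × Dose / AUC_0→∞
   = 0.21 × 10 / 4.49 = 0.467706 L/h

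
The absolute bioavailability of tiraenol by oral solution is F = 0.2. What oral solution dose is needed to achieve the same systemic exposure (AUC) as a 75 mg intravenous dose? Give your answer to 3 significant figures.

For equal systemic exposure: F × D_ev = D_iv
D_ev = D_iv / F = 75 / 0.2 = 375 mg

D_oral = 375 mg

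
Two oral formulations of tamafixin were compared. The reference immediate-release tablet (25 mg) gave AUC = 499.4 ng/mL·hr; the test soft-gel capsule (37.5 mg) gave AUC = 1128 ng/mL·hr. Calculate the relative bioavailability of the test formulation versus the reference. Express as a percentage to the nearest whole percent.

F_rel = (AUC_test/D_test) / (AUC_ref/D_ref)
      = (1128/37.5) / (499.4/25)
      = 30.08 / 19.976 = 1.5058 = 150.58%

F_rel = 151%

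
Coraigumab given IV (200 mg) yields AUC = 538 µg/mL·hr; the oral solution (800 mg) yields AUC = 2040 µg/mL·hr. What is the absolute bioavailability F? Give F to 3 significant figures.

F = (AUC_ev / D_ev) / (AUC_iv / D_iv)
  = (2040/800) / (538/200)
  = 2.55 / 2.69 = 0.9480

F = 0.948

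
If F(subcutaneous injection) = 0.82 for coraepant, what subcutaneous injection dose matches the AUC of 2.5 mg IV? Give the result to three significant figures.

For equal systemic exposure: F × D_ev = D_iv
D_ev = D_iv / F = 2.5 / 0.82 = 3.04878 mg

D_subcutaneous = 3.05 mg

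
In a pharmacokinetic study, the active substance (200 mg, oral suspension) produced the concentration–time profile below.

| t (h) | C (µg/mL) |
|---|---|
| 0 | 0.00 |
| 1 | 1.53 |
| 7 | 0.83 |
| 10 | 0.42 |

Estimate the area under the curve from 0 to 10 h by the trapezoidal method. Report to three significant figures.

Trapezoidal AUC_0→10:
  [0→1]: (0.00+1.53)/2 × 1 = 0.765
  [1→7]: (1.53+0.83)/2 × 6 = 7.08
  [7→10]: (0.83+0.42)/2 × 3 = 1.875
  Sum = 9.72 µg/mL·h

AUC = 9.72 µg/mL·h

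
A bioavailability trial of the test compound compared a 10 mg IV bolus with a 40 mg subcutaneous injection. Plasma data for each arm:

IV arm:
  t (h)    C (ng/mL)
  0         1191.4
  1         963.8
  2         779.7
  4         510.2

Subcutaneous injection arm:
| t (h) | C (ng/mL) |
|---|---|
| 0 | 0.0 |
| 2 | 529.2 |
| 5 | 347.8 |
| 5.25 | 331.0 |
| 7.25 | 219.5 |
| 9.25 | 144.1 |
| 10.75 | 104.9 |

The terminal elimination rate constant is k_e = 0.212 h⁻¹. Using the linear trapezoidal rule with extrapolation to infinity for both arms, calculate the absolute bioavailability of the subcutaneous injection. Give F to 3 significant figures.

F = 0.156

Trapezoidal AUC_0→4 (IV):
  [0→1]: (1191.4+963.8)/2 × 1 = 1077.6
  [1→2]: (963.8+779.7)/2 × 1 = 871.75
  [2→4]: (779.7+510.2)/2 × 2 = 1289.9
  Sum = 3239.25 ng/mL·h
IV tail: 510.2/0.212 = 2406.604; AUC_iv,0→∞ = 3239.25 + 2406.604 = 5645.854 ng/mL·h
Trapezoidal AUC_0→10.75 (subcutaneous injection):
  [0→2]: (0.0+529.2)/2 × 2 = 529.2
  [2→5]: (529.2+347.8)/2 × 3 = 1315.5
  [5→5.25]: (347.8+331.0)/2 × 0.25 = 84.85
  [5.25→7.25]: (331.0+219.5)/2 × 2 = 550.5
  [7.25→9.25]: (219.5+144.1)/2 × 2 = 363.6
  [9.25→10.75]: (144.1+104.9)/2 × 1.5 = 186.75
  Sum = 3030.4 ng/mL·h
subcutaneous injection tail: 104.9/0.212 = 494.811; AUC_ev,0→∞ = 3030.4 + 494.811 = 3525.211 ng/mL·h
F = (AUC_ev/D_ev)/(AUC_iv/D_iv) = (3525.211/40)/(5645.854/10) = 88.130275/564.5854 = 0.1561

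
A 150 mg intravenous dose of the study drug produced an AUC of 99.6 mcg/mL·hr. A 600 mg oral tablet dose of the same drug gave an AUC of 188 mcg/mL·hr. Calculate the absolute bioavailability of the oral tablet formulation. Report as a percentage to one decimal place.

F = (AUC_ev / D_ev) / (AUC_iv / D_iv)
  = (188/600) / (99.6/150)
  = 0.313333 / 0.664 = 0.4719
  = 47.19%

F = 47.2%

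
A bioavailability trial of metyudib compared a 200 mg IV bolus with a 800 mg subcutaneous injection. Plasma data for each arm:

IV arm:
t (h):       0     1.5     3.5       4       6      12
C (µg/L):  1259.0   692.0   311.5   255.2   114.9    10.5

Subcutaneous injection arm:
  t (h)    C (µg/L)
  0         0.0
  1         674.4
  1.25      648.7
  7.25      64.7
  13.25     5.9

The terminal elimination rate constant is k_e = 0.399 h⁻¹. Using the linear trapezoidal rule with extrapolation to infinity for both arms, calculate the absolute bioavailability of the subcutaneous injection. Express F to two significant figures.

Trapezoidal AUC_0→12 (IV):
  [0→1.5]: (1259.0+692.0)/2 × 1.5 = 1463.25
  [1.5→3.5]: (692.0+311.5)/2 × 2 = 1003.5
  [3.5→4]: (311.5+255.2)/2 × 0.5 = 141.675
  [4→6]: (255.2+114.9)/2 × 2 = 370.1
  [6→12]: (114.9+10.5)/2 × 6 = 376.2
  Sum = 3354.725 µg/L·h
IV tail: 10.5/0.399 = 26.316; AUC_iv,0→∞ = 3354.725 + 26.316 = 3381.041 µg/L·h
Trapezoidal AUC_0→13.25 (subcutaneous injection):
  [0→1]: (0.0+674.4)/2 × 1 = 337.2
  [1→1.25]: (674.4+648.7)/2 × 0.25 = 165.3875
  [1.25→7.25]: (648.7+64.7)/2 × 6 = 2140.2
  [7.25→13.25]: (64.7+5.9)/2 × 6 = 211.8
  Sum = 2854.5875 µg/L·h
subcutaneous injection tail: 5.9/0.399 = 14.787; AUC_ev,0→∞ = 2854.5875 + 14.787 = 2869.3745 µg/L·h
F = (AUC_ev/D_ev)/(AUC_iv/D_iv) = (2869.3745/800)/(3381.041/200) = 3.58672/16.905205 = 0.2122

F = 0.21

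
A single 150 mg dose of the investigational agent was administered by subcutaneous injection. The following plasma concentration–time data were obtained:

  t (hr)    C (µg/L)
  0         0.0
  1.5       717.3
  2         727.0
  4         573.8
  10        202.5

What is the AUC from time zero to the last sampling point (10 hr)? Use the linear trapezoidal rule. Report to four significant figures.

AUC = 4529 µg/L·hr

Trapezoidal AUC_0→10:
  [0→1.5]: (0.0+717.3)/2 × 1.5 = 537.975
  [1.5→2]: (717.3+727.0)/2 × 0.5 = 361.075
  [2→4]: (727.0+573.8)/2 × 2 = 1300.8
  [4→10]: (573.8+202.5)/2 × 6 = 2328.9
  Sum = 4528.75 µg/L·hr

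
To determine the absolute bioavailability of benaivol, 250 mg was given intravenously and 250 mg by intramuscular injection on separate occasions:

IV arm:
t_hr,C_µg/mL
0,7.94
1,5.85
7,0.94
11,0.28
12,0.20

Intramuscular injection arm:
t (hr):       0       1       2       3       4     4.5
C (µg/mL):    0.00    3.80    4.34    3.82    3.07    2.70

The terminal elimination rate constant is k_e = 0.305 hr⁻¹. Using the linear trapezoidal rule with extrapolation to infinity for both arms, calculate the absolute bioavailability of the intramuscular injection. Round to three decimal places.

F = 0.777

Trapezoidal AUC_0→12 (IV):
  [0→1]: (7.94+5.85)/2 × 1 = 6.895
  [1→7]: (5.85+0.94)/2 × 6 = 20.37
  [7→11]: (0.94+0.28)/2 × 4 = 2.44
  [11→12]: (0.28+0.20)/2 × 1 = 0.24
  Sum = 29.945 µg/mL·hr
IV tail: 0.20/0.305 = 0.656; AUC_iv,0→∞ = 29.945 + 0.656 = 30.601 µg/mL·hr
Trapezoidal AUC_0→4.5 (intramuscular injection):
  [0→1]: (0.00+3.80)/2 × 1 = 1.9
  [1→2]: (3.80+4.34)/2 × 1 = 4.07
  [2→3]: (4.34+3.82)/2 × 1 = 4.08
  [3→4]: (3.82+3.07)/2 × 1 = 3.445
  [4→4.5]: (3.07+2.70)/2 × 0.5 = 1.4425
  Sum = 14.9375 µg/mL·hr
intramuscular injection tail: 2.70/0.305 = 8.852; AUC_ev,0→∞ = 14.9375 + 8.852 = 23.7895 µg/mL·hr
F = (AUC_ev/D_ev)/(AUC_iv/D_iv) = (23.7895/250)/(30.601/250) = 0.095158/0.122404 = 0.7774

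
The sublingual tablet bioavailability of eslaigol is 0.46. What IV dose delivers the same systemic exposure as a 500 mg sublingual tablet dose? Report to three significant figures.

Systemic exposure from an extravascular dose = F × D_ev, so the equivalent IV dose is F × D_ev.
D_iv = F × D_ev = 0.46 × 500 = 230 mg

D_iv = 230 mg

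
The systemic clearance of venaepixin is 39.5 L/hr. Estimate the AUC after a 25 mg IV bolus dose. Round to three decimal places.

AUC_0→∞ = Dose_iv / CL
        = 25 / 39.5 = 0.632911 mg/L·hr

AUC = 0.633 mg/L·hr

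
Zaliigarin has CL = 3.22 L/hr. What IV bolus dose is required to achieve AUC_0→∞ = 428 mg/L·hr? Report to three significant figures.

Dose_iv = CL × AUC_0→∞
     = 3.22 × 428 = 1378.16 mg

Dose = 1380 mg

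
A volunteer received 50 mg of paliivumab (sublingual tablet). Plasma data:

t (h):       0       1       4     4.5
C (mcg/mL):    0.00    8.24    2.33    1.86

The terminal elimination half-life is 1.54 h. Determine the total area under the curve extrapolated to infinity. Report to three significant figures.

AUC = 25.2 mcg/mL·h

Trapezoidal AUC_0→4.5:
  [0→1]: (0.00+8.24)/2 × 1 = 4.12
  [1→4]: (8.24+2.33)/2 × 3 = 15.855
  [4→4.5]: (2.33+1.86)/2 × 0.5 = 1.0475
  Sum = 21.0225 mcg/mL·h
k_e = ln2 / t½ = 0.693147 / 1.54 = 0.4501 h^-1
Extrapolated tail: C_last / k_e = 1.86 / 0.4501 = 4.132
AUC_0→∞ = 21.0225 + 4.132 = 25.1545 mcg/mL·h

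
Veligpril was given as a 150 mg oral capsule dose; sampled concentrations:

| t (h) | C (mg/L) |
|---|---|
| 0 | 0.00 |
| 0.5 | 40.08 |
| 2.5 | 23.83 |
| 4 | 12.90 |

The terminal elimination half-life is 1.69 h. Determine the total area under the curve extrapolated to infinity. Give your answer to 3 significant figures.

AUC = 133 mg/L·h

Trapezoidal AUC_0→4:
  [0→0.5]: (0.00+40.08)/2 × 0.5 = 10.02
  [0.5→2.5]: (40.08+23.83)/2 × 2 = 63.91
  [2.5→4]: (23.83+12.90)/2 × 1.5 = 27.5475
  Sum = 101.4775 mg/L·h
k_e = ln2 / t½ = 0.693147 / 1.69 = 0.4101 h^-1
Extrapolated tail: C_last / k_e = 12.90 / 0.4101 = 31.456
AUC_0→∞ = 101.4775 + 31.456 = 132.9335 mg/L·h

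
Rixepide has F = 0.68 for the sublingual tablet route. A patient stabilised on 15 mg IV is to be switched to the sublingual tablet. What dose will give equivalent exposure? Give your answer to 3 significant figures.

For equal systemic exposure: F × D_ev = D_iv
D_ev = D_iv / F = 15 / 0.68 = 22.0588 mg

D_sublingual = 22.1 mg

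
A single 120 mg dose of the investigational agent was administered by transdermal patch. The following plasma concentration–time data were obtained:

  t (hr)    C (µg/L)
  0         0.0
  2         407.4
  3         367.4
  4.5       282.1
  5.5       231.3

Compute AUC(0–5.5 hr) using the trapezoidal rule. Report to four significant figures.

Trapezoidal AUC_0→5.5:
  [0→2]: (0.0+407.4)/2 × 2 = 407.4
  [2→3]: (407.4+367.4)/2 × 1 = 387.4
  [3→4.5]: (367.4+282.1)/2 × 1.5 = 487.125
  [4.5→5.5]: (282.1+231.3)/2 × 1 = 256.7
  Sum = 1538.625 µg/L·hr

AUC = 1539 µg/L·hr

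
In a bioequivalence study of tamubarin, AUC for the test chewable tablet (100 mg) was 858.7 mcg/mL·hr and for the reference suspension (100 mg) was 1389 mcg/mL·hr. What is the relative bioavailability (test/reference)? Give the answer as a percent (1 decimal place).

F_rel = (AUC_test/D_test) / (AUC_ref/D_ref)
      = (858.7/100) / (1389/100)
      = 8.587 / 13.89 = 0.6182 = 61.82%

F_rel = 61.8%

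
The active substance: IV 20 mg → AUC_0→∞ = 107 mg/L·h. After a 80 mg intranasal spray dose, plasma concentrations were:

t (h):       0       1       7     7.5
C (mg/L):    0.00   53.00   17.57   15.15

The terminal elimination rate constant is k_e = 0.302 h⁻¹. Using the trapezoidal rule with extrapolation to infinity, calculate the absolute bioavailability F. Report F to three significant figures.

Trapezoidal AUC_0→7.5 (intranasal spray):
  [0→1]: (0.00+53.00)/2 × 1 = 26.5
  [1→7]: (53.00+17.57)/2 × 6 = 211.71
  [7→7.5]: (17.57+15.15)/2 × 0.5 = 8.18
  Sum = 246.39 mg/L·h
Tail: C_last/k_e = 15.15/0.302 = 50.166
AUC_0→∞ (intranasal spray) = 246.39 + 50.166 = 296.556 mg/L·h
F = (AUC_ev/D_ev)/(AUC_iv/D_iv) = (296.556/80)/(107/20) = 3.70695/5.35 = 0.6929

F = 0.693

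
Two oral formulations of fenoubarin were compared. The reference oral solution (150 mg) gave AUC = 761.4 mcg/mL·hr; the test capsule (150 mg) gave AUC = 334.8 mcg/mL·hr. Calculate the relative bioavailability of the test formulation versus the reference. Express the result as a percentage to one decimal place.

F_rel = (AUC_test/D_test) / (AUC_ref/D_ref)
      = (334.8/150) / (761.4/150)
      = 2.232 / 5.076 = 0.4397 = 43.97%

F_rel = 44.0%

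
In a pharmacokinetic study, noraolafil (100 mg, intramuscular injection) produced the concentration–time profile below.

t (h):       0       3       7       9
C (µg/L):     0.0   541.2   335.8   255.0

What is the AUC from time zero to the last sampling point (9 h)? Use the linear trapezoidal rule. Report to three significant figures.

AUC = 3160 µg/L·h

Trapezoidal AUC_0→9:
  [0→3]: (0.0+541.2)/2 × 3 = 811.8
  [3→7]: (541.2+335.8)/2 × 4 = 1754.0
  [7→9]: (335.8+255.0)/2 × 2 = 590.8
  Sum = 3156.6 µg/L·h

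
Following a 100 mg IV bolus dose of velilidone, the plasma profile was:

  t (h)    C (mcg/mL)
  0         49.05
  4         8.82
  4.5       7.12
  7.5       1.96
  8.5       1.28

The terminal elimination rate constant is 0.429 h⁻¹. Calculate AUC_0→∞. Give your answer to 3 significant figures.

AUC = 138 mcg/mL·h

Trapezoidal AUC_0→8.5:
  [0→4]: (49.05+8.82)/2 × 4 = 115.74
  [4→4.5]: (8.82+7.12)/2 × 0.5 = 3.985
  [4.5→7.5]: (7.12+1.96)/2 × 3 = 13.62
  [7.5→8.5]: (1.96+1.28)/2 × 1 = 1.62
  Sum = 134.965 mcg/mL·h
Extrapolated tail: C_last / k_e = 1.28 / 0.429 = 2.984
AUC_0→∞ = 134.965 + 2.984 = 137.949 mcg/mL·h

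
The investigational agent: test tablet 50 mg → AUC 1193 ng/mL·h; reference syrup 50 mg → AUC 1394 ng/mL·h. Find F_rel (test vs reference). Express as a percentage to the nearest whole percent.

F_rel = (AUC_test/D_test) / (AUC_ref/D_ref)
      = (1193/50) / (1394/50)
      = 23.86 / 27.88 = 0.8558 = 85.58%

F_rel = 86%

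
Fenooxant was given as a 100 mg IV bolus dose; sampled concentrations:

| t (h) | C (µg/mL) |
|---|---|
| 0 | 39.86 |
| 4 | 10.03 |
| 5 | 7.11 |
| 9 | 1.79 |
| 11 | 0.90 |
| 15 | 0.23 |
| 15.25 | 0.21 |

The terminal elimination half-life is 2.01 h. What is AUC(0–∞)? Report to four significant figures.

AUC = 131.8 µg/mL·h

Trapezoidal AUC_0→15.25:
  [0→4]: (39.86+10.03)/2 × 4 = 99.78
  [4→5]: (10.03+7.11)/2 × 1 = 8.57
  [5→9]: (7.11+1.79)/2 × 4 = 17.8
  [9→11]: (1.79+0.90)/2 × 2 = 2.69
  [11→15]: (0.90+0.23)/2 × 4 = 2.26
  [15→15.25]: (0.23+0.21)/2 × 0.25 = 0.055
  Sum = 131.155 µg/mL·h
k_e = ln2 / t½ = 0.693147 / 2.01 = 0.3448 h^-1
Extrapolated tail: C_last / k_e = 0.21 / 0.3448 = 0.609
AUC_0→∞ = 131.155 + 0.609 = 131.764 µg/mL·h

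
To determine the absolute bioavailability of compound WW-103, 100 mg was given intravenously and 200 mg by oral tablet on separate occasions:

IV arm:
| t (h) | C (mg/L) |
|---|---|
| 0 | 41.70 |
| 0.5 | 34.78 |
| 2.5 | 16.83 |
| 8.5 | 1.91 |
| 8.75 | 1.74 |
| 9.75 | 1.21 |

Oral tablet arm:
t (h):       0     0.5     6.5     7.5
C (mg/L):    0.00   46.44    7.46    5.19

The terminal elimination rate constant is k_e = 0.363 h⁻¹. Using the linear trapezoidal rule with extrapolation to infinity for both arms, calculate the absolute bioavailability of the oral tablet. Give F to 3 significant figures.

F = 0.733

Trapezoidal AUC_0→9.75 (IV):
  [0→0.5]: (41.70+34.78)/2 × 0.5 = 19.12
  [0.5→2.5]: (34.78+16.83)/2 × 2 = 51.61
  [2.5→8.5]: (16.83+1.91)/2 × 6 = 56.22
  [8.5→8.75]: (1.91+1.74)/2 × 0.25 = 0.45625
  [8.75→9.75]: (1.74+1.21)/2 × 1 = 1.475
  Sum = 128.88125 mg/L·h
IV tail: 1.21/0.363 = 3.333; AUC_iv,0→∞ = 128.88125 + 3.333 = 132.21425 mg/L·h
Trapezoidal AUC_0→7.5 (oral tablet):
  [0→0.5]: (0.00+46.44)/2 × 0.5 = 11.61
  [0.5→6.5]: (46.44+7.46)/2 × 6 = 161.7
  [6.5→7.5]: (7.46+5.19)/2 × 1 = 6.325
  Sum = 179.635 mg/L·h
oral tablet tail: 5.19/0.363 = 14.298; AUC_ev,0→∞ = 179.635 + 14.298 = 193.933 mg/L·h
F = (AUC_ev/D_ev)/(AUC_iv/D_iv) = (193.933/200)/(132.21425/100) = 0.969665/1.3221425 = 0.7334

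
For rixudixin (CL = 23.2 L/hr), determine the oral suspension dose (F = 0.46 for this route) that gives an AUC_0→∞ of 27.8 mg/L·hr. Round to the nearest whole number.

Dose = 1402 mg

Dose = CL × AUC_0→∞ / F
     = 23.2 × 27.8 / 0.46 = 1402.09 mg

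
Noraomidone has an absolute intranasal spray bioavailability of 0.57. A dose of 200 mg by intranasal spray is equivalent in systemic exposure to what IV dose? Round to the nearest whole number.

Systemic exposure from an extravascular dose = F × D_ev, so the equivalent IV dose is F × D_ev.
D_iv = F × D_ev = 0.57 × 200 = 114 mg

D_iv = 114 mg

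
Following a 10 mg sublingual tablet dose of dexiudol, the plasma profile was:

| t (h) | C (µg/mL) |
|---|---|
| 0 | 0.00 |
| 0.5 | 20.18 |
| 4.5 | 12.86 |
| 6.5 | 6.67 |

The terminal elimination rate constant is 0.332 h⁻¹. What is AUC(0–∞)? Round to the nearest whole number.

Trapezoidal AUC_0→6.5:
  [0→0.5]: (0.00+20.18)/2 × 0.5 = 5.045
  [0.5→4.5]: (20.18+12.86)/2 × 4 = 66.08
  [4.5→6.5]: (12.86+6.67)/2 × 2 = 19.53
  Sum = 90.655 µg/mL·h
Extrapolated tail: C_last / k_e = 6.67 / 0.332 = 20.090
AUC_0→∞ = 90.655 + 20.090 = 110.745 µg/mL·h

AUC = 111 µg/mL·h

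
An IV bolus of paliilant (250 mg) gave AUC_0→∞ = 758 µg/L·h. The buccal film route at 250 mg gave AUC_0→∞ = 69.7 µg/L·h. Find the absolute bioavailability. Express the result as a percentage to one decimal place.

F = 9.2%

F = (AUC_ev / D_ev) / (AUC_iv / D_iv)
  = (69.7/250) / (758/250)
  = 0.2788 / 3.032 = 0.0920
  = 9.20%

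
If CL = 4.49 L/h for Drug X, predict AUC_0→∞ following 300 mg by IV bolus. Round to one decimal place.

AUC_0→∞ = Dose_iv / CL
        = 300 / 4.49 = 66.8151 mg/L·h

AUC = 66.8 mg/L·h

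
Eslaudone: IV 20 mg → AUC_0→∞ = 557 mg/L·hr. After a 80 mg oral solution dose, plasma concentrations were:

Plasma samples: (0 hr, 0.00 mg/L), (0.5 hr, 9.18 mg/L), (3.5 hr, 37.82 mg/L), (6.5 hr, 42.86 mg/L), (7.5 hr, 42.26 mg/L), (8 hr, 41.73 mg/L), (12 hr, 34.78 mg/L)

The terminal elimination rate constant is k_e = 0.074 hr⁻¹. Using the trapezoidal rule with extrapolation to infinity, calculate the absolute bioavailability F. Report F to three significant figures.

Trapezoidal AUC_0→12 (oral solution):
  [0→0.5]: (0.00+9.18)/2 × 0.5 = 2.295
  [0.5→3.5]: (9.18+37.82)/2 × 3 = 70.5
  [3.5→6.5]: (37.82+42.86)/2 × 3 = 121.02
  [6.5→7.5]: (42.86+42.26)/2 × 1 = 42.56
  [7.5→8]: (42.26+41.73)/2 × 0.5 = 20.9975
  [8→12]: (41.73+34.78)/2 × 4 = 153.02
  Sum = 410.3925 mg/L·hr
Tail: C_last/k_e = 34.78/0.074 = 470.000
AUC_0→∞ (oral solution) = 410.3925 + 470.000 = 880.3925 mg/L·hr
F = (AUC_ev/D_ev)/(AUC_iv/D_iv) = (880.3925/80)/(557/20) = 11.0049/27.85 = 0.3951

F = 0.395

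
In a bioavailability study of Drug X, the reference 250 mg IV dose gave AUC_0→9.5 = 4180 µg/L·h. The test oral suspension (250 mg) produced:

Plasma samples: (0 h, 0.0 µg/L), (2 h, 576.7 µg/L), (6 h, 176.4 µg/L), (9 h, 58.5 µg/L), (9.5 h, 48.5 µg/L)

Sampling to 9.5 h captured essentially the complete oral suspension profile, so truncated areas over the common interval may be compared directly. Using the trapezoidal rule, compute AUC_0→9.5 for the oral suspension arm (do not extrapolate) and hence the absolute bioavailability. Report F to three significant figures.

F = 0.589

Trapezoidal AUC_0→9.5 (oral suspension):
  [0→2]: (0.0+576.7)/2 × 2 = 576.7
  [2→6]: (576.7+176.4)/2 × 4 = 1506.2
  [6→9]: (176.4+58.5)/2 × 3 = 352.35
  [9→9.5]: (58.5+48.5)/2 × 0.5 = 26.75
  Sum = 2462.0 µg/L·h
F = (AUC_ev/D_ev)/(AUC_iv/D_iv) = (2462.0/250)/(4180/250) = 9.848/16.72 = 0.5890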